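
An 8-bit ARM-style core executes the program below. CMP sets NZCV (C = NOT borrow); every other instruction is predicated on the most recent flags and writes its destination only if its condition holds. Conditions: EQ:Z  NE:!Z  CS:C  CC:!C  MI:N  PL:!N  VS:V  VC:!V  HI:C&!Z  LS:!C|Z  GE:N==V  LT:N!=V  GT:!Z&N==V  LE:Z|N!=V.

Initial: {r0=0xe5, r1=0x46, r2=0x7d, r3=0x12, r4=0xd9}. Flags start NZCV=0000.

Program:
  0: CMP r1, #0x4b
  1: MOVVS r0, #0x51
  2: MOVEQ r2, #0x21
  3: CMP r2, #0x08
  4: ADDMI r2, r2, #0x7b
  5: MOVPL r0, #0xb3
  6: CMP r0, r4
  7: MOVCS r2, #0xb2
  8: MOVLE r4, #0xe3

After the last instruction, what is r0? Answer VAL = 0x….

VAL = 0xb3

[0] flags=1000 → (cmp)
[1] flags=1000 VS?F → skip
[2] flags=1000 EQ?F → skip
[3] flags=0010 → (cmp)
[4] flags=0010 MI?F → skip
[5] flags=0010 PL?T → r0=0xb3
[6] flags=1000 → (cmp)
[7] flags=1000 CS?F → skip
[8] flags=1000 LE?T → r4=0xe3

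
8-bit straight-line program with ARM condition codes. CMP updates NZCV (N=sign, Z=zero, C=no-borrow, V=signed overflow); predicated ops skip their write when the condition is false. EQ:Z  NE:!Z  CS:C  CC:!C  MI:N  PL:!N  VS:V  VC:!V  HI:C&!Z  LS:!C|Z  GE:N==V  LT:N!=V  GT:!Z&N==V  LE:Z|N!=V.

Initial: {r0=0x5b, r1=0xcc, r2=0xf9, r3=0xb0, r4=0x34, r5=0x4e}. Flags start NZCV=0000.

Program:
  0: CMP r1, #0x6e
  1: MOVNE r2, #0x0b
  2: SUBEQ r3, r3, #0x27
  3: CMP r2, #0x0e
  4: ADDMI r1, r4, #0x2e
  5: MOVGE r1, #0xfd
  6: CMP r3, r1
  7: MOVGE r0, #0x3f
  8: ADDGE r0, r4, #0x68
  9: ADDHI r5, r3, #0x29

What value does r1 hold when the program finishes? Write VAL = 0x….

0: ✓ CMP  NZCV=0011
1: ✓ MOVNE  r2←0x0b
2: · SUBEQ
3: ✓ CMP  NZCV=1000
4: ✓ ADDMI  r1←0x62
5: · MOVGE
6: ✓ CMP  NZCV=0011
7: · MOVGE
8: · ADDGE
9: ✓ ADDHI  r5←0xd9

VAL = 0x62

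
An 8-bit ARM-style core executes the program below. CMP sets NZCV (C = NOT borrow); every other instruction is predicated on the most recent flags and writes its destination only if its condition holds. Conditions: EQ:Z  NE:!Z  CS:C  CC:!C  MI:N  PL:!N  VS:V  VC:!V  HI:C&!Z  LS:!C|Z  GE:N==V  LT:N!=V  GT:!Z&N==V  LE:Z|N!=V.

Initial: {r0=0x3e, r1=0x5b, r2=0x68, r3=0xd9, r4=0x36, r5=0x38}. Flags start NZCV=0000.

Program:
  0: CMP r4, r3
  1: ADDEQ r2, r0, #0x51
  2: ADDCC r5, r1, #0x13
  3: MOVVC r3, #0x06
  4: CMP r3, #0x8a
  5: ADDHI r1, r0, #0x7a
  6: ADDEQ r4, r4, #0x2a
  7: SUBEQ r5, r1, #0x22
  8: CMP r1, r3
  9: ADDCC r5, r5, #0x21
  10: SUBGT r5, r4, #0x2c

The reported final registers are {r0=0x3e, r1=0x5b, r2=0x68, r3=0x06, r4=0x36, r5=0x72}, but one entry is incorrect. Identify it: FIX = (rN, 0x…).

0: ✓ CMP  NZCV=0000
1: · ADDEQ
2: ✓ ADDCC  r5←0x6e
3: ✓ MOVVC  r3←0x06
4: ✓ CMP  NZCV=0000
5: · ADDHI
6: · ADDEQ
7: · SUBEQ
8: ✓ CMP  NZCV=0010
9: · ADDCC
10: ✓ SUBGT  r5←0x0a

FIX = (r5, 0x0a)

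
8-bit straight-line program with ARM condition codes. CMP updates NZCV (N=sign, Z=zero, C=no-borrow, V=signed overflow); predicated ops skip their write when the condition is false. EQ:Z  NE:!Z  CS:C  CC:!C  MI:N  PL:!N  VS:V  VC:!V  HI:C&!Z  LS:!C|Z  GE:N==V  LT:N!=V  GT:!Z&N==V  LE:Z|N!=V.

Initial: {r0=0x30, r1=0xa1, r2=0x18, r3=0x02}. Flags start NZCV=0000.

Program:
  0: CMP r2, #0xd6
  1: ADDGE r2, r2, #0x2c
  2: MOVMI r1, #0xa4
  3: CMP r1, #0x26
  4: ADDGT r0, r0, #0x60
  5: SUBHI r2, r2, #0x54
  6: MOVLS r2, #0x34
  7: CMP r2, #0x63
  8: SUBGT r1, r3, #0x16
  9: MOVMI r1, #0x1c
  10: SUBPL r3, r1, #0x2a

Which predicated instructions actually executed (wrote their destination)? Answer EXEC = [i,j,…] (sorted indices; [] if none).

EXEC = [1,5,9]

0: ✓ CMP  NZCV=0000
1: ✓ ADDGE  r2←0x44
2: · MOVMI
3: ✓ CMP  NZCV=0011
4: · ADDGT
5: ✓ SUBHI  r2←0xf0
6: · MOVLS
7: ✓ CMP  NZCV=1010
8: · SUBGT
9: ✓ MOVMI  r1←0x1c
10: · SUBPL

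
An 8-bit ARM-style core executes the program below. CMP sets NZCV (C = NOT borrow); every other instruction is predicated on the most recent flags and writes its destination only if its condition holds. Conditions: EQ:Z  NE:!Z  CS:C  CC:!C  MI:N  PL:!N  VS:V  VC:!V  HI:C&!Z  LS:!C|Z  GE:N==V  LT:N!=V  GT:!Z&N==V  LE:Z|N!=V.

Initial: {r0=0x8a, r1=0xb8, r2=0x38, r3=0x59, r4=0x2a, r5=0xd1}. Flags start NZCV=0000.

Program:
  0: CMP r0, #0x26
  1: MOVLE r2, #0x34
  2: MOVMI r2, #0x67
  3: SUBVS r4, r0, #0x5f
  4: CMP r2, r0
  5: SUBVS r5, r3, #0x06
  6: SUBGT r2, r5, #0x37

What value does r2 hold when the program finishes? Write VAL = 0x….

VAL = 0x1c

0: ✓ CMP  NZCV=0011
1: ✓ MOVLE  r2←0x34
2: · MOVMI
3: ✓ SUBVS  r4←0x2b
4: ✓ CMP  NZCV=1001
5: ✓ SUBVS  r5←0x53
6: ✓ SUBGT  r2←0x1c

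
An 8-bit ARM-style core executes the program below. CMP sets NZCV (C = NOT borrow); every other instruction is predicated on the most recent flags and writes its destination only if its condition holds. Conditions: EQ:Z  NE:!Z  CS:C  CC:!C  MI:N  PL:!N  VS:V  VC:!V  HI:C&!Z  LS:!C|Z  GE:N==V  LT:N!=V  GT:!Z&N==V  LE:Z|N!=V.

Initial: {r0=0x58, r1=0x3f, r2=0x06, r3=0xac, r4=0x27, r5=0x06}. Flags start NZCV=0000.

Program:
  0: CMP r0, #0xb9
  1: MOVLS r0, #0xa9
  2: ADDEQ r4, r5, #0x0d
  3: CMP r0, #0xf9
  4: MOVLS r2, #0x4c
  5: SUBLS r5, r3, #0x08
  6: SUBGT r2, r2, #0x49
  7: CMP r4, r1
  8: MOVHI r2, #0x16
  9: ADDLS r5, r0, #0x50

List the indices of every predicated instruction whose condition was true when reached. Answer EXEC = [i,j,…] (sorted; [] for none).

EXEC = [1,4,5,9]

0: ✓ CMP  NZCV=1001
1: ✓ MOVLS  r0←0xa9
2: · ADDEQ
3: ✓ CMP  NZCV=1000
4: ✓ MOVLS  r2←0x4c
5: ✓ SUBLS  r5←0xa4
6: · SUBGT
7: ✓ CMP  NZCV=1000
8: · MOVHI
9: ✓ ADDLS  r5←0xf9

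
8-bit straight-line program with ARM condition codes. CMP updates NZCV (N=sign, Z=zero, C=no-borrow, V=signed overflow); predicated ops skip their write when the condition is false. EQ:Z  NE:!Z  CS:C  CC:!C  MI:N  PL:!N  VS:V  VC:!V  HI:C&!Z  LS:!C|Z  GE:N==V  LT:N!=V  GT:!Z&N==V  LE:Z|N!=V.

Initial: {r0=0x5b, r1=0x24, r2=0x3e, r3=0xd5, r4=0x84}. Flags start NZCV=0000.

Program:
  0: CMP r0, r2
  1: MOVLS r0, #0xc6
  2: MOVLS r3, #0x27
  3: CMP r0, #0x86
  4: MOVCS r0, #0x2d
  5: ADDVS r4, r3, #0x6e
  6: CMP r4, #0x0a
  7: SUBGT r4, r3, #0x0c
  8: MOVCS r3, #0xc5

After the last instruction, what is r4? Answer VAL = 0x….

VAL = 0xc9

0: ✓ CMP  NZCV=0010
1: · MOVLS
2: · MOVLS
3: ✓ CMP  NZCV=1001
4: · MOVCS
5: ✓ ADDVS  r4←0x43
6: ✓ CMP  NZCV=0010
7: ✓ SUBGT  r4←0xc9
8: ✓ MOVCS  r3←0xc5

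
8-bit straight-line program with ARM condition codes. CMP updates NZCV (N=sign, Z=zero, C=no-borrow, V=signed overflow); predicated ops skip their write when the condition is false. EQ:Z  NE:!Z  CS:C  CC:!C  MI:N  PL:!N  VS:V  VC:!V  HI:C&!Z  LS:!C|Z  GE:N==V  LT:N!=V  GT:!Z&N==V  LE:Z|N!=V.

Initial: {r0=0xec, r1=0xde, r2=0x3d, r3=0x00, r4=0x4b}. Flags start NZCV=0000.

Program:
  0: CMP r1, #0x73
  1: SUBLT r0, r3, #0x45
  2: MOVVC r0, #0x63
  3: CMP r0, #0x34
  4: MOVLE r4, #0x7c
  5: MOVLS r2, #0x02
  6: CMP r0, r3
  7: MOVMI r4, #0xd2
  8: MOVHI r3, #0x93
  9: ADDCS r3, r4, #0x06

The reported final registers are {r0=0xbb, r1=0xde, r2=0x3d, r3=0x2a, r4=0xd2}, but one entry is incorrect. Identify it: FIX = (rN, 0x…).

FIX = (r3, 0xd8)

[0] flags=0011 → (cmp)
[1] flags=0011 LT?T → r0=0xbb
[2] flags=0011 VC?F → skip
[3] flags=1010 → (cmp)
[4] flags=1010 LE?T → r4=0x7c
[5] flags=1010 LS?F → skip
[6] flags=1010 → (cmp)
[7] flags=1010 MI?T → r4=0xd2
[8] flags=1010 HI?T → r3=0x93
[9] flags=1010 CS?T → r3=0xd8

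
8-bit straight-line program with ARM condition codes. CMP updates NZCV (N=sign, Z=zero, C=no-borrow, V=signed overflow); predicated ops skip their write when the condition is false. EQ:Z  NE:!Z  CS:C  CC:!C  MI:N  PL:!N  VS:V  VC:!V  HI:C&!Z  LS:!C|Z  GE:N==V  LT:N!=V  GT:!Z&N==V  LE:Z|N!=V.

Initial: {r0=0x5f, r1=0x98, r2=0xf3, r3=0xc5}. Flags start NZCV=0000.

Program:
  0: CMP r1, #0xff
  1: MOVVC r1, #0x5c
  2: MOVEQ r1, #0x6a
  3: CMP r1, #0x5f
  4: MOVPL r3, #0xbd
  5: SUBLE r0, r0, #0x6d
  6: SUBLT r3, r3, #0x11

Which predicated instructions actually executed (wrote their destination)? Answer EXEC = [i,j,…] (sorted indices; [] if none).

EXEC = [1,5,6]

0: ✓ CMP  NZCV=1000
1: ✓ MOVVC  r1←0x5c
2: · MOVEQ
3: ✓ CMP  NZCV=1000
4: · MOVPL
5: ✓ SUBLE  r0←0xf2
6: ✓ SUBLT  r3←0xb4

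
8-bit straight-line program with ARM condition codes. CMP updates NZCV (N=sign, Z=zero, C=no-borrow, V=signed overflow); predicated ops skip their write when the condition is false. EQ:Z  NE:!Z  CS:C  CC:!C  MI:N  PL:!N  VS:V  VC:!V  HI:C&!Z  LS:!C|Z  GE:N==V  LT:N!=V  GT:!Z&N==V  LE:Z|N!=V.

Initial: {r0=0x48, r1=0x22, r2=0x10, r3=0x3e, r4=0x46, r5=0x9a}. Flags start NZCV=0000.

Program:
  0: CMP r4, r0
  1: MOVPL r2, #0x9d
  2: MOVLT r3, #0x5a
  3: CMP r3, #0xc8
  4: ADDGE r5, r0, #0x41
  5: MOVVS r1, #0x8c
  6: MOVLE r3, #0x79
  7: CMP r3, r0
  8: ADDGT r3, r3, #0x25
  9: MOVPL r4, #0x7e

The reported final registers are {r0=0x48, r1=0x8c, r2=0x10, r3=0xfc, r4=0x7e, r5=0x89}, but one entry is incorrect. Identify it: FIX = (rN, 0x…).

0: ✓ CMP  NZCV=1000
1: · MOVPL
2: ✓ MOVLT  r3←0x5a
3: ✓ CMP  NZCV=1001
4: ✓ ADDGE  r5←0x89
5: ✓ MOVVS  r1←0x8c
6: · MOVLE
7: ✓ CMP  NZCV=0010
8: ✓ ADDGT  r3←0x7f
9: ✓ MOVPL  r4←0x7e

FIX = (r3, 0x7f)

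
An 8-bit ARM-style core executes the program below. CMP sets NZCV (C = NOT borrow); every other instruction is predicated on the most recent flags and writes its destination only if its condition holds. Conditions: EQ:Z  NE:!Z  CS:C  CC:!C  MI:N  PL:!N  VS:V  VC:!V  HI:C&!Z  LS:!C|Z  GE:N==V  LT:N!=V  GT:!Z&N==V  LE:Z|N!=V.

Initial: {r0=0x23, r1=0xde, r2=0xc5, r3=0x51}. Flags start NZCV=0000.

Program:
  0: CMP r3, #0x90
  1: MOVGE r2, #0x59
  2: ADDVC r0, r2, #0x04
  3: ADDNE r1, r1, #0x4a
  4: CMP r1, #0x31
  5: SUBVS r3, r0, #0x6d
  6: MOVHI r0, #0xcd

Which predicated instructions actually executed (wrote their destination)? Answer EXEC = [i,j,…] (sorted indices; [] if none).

EXEC = [1,3]

0: ✓ CMP  NZCV=1001
1: ✓ MOVGE  r2←0x59
2: · ADDVC
3: ✓ ADDNE  r1←0x28
4: ✓ CMP  NZCV=1000
5: · SUBVS
6: · MOVHI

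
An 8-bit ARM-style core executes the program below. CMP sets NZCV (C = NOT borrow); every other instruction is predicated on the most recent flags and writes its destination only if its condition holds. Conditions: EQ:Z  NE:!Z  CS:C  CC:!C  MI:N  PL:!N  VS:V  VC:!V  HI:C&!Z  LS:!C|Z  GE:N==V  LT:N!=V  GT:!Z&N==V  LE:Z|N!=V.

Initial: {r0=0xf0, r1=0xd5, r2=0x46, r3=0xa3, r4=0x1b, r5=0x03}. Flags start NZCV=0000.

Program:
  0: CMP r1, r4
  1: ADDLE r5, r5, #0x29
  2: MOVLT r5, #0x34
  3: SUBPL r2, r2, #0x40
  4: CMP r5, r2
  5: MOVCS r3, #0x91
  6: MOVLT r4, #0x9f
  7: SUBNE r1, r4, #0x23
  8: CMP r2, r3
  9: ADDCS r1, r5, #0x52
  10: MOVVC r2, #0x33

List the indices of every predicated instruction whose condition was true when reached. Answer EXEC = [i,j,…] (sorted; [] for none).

EXEC = [1,2,6,7]

0: ✓ CMP  NZCV=1010
1: ✓ ADDLE  r5←0x2c
2: ✓ MOVLT  r5←0x34
3: · SUBPL
4: ✓ CMP  NZCV=1000
5: · MOVCS
6: ✓ MOVLT  r4←0x9f
7: ✓ SUBNE  r1←0x7c
8: ✓ CMP  NZCV=1001
9: · ADDCS
10: · MOVVC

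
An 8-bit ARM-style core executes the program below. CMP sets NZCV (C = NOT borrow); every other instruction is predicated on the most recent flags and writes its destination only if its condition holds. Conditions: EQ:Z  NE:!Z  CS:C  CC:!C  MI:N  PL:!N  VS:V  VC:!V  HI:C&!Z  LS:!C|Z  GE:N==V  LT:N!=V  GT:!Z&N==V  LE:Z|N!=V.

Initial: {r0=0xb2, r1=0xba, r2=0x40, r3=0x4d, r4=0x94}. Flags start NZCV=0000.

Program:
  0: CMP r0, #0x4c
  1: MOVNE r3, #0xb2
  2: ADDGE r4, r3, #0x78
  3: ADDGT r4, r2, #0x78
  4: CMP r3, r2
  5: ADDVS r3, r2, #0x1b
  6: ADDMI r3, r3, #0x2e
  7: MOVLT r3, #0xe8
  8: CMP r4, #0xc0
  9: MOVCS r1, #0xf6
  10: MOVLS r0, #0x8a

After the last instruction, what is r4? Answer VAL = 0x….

0: ✓ CMP  NZCV=0011
1: ✓ MOVNE  r3←0xb2
2: · ADDGE
3: · ADDGT
4: ✓ CMP  NZCV=0011
5: ✓ ADDVS  r3←0x5b
6: · ADDMI
7: ✓ MOVLT  r3←0xe8
8: ✓ CMP  NZCV=1000
9: · MOVCS
10: ✓ MOVLS  r0←0x8a

VAL = 0x94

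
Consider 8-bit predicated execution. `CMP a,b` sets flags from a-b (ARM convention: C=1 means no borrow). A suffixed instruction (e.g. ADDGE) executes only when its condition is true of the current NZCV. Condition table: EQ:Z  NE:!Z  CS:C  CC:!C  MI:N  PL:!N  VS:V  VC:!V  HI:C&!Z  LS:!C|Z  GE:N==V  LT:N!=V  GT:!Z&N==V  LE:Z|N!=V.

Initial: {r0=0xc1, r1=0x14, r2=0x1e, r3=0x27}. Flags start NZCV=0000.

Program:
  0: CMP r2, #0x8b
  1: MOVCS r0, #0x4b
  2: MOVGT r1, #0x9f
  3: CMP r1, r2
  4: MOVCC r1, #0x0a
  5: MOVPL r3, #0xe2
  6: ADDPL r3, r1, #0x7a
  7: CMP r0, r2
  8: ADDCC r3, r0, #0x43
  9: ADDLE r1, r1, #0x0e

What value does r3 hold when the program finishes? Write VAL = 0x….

VAL = 0x27

0: ✓ CMP  NZCV=1001
1: · MOVCS
2: ✓ MOVGT  r1←0x9f
3: ✓ CMP  NZCV=1010
4: · MOVCC
5: · MOVPL
6: · ADDPL
7: ✓ CMP  NZCV=1010
8: · ADDCC
9: ✓ ADDLE  r1←0xad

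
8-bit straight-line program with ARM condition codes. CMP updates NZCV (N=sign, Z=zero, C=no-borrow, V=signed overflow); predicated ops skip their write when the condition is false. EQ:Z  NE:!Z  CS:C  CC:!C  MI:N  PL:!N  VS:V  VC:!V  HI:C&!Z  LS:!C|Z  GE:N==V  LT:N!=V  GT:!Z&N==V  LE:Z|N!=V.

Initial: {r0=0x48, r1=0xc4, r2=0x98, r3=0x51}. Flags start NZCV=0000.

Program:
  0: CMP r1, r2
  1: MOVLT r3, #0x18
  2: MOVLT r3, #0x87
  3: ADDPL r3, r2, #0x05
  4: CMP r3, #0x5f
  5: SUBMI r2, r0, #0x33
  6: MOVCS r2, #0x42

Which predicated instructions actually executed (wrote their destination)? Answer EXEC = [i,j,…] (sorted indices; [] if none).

EXEC = [3,6]

0: ✓ CMP  NZCV=0010
1: · MOVLT
2: · MOVLT
3: ✓ ADDPL  r3←0x9d
4: ✓ CMP  NZCV=0011
5: · SUBMI
6: ✓ MOVCS  r2←0x42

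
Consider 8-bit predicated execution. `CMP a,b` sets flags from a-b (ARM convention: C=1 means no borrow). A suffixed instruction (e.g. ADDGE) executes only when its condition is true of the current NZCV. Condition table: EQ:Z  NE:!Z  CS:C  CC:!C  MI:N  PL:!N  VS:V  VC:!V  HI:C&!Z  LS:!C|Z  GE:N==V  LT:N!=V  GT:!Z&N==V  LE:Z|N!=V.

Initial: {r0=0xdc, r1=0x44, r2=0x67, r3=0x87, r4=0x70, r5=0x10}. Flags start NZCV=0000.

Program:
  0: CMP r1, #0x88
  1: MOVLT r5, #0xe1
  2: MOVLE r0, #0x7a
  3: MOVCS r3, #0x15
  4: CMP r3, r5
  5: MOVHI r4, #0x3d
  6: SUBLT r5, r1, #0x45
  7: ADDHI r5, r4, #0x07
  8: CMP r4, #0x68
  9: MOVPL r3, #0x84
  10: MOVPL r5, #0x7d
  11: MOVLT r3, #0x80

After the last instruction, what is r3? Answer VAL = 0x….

VAL = 0x80

[0] flags=1001 → (cmp)
[1] flags=1001 LT?F → skip
[2] flags=1001 LE?F → skip
[3] flags=1001 CS?F → skip
[4] flags=0011 → (cmp)
[5] flags=0011 HI?T → r4=0x3d
[6] flags=0011 LT?T → r5=0xff
[7] flags=0011 HI?T → r5=0x44
[8] flags=1000 → (cmp)
[9] flags=1000 PL?F → skip
[10] flags=1000 PL?F → skip
[11] flags=1000 LT?T → r3=0x80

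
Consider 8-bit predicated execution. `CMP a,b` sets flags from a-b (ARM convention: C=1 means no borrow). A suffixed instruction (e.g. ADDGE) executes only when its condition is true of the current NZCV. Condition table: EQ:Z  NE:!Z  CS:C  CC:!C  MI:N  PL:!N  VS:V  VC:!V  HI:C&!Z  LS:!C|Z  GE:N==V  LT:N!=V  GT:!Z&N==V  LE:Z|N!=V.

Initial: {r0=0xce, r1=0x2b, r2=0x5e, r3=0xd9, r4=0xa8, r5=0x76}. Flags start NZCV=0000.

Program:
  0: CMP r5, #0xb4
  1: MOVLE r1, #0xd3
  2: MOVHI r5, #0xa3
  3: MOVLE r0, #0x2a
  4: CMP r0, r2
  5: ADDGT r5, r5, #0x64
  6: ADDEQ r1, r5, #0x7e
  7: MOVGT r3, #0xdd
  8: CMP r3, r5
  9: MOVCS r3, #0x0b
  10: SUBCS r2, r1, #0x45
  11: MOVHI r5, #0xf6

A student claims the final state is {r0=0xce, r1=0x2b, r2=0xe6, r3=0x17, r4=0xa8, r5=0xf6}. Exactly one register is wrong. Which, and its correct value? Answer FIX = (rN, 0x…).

FIX = (r3, 0x0b)

[0] flags=1001 → (cmp)
[1] flags=1001 LE?F → skip
[2] flags=1001 HI?F → skip
[3] flags=1001 LE?F → skip
[4] flags=0011 → (cmp)
[5] flags=0011 GT?F → skip
[6] flags=0011 EQ?F → skip
[7] flags=0011 GT?F → skip
[8] flags=0011 → (cmp)
[9] flags=0011 CS?T → r3=0x0b
[10] flags=0011 CS?T → r2=0xe6
[11] flags=0011 HI?T → r5=0xf6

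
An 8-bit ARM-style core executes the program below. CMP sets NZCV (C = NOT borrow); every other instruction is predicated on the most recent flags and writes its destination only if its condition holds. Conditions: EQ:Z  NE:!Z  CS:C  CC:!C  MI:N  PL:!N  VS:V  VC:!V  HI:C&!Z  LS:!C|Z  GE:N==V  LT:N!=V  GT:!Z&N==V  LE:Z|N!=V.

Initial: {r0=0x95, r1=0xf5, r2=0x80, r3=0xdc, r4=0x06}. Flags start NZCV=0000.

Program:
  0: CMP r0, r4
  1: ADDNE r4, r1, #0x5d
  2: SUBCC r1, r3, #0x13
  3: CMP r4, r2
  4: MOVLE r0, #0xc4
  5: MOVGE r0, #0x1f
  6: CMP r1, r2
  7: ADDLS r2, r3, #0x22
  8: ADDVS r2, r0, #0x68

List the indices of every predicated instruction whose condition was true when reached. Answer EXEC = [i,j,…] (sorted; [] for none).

EXEC = [1,5]

0: ✓ CMP  NZCV=1010
1: ✓ ADDNE  r4←0x52
2: · SUBCC
3: ✓ CMP  NZCV=1001
4: · MOVLE
5: ✓ MOVGE  r0←0x1f
6: ✓ CMP  NZCV=0010
7: · ADDLS
8: · ADDVS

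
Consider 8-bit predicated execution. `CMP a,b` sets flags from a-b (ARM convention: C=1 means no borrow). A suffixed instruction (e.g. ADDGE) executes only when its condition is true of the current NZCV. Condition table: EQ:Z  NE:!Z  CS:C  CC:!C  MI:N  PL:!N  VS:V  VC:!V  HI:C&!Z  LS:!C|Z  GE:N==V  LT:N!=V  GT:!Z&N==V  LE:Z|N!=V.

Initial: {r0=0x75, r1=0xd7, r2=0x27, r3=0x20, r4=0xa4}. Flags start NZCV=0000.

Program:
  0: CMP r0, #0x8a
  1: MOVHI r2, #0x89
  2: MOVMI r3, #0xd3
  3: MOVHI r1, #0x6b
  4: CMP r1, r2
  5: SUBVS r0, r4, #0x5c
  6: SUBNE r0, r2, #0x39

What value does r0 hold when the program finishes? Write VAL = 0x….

VAL = 0xee

[0] flags=1001 → (cmp)
[1] flags=1001 HI?F → skip
[2] flags=1001 MI?T → r3=0xd3
[3] flags=1001 HI?F → skip
[4] flags=1010 → (cmp)
[5] flags=1010 VS?F → skip
[6] flags=1010 NE?T → r0=0xee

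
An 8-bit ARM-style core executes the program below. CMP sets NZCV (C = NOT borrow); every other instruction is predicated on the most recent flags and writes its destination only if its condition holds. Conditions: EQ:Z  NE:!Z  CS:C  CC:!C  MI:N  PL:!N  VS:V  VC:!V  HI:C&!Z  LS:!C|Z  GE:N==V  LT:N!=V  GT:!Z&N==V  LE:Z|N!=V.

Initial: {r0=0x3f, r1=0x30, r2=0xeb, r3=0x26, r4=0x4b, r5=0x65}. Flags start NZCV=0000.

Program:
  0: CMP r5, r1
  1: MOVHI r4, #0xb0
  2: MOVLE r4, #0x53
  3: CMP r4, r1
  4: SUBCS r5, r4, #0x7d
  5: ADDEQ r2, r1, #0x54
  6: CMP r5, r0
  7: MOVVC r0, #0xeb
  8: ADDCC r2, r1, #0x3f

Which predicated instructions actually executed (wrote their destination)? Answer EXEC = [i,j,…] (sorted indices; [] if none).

[0] flags=0010 → (cmp)
[1] flags=0010 HI?T → r4=0xb0
[2] flags=0010 LE?F → skip
[3] flags=1010 → (cmp)
[4] flags=1010 CS?T → r5=0x33
[5] flags=1010 EQ?F → skip
[6] flags=1000 → (cmp)
[7] flags=1000 VC?T → r0=0xeb
[8] flags=1000 CC?T → r2=0x6f

EXEC = [1,4,7,8]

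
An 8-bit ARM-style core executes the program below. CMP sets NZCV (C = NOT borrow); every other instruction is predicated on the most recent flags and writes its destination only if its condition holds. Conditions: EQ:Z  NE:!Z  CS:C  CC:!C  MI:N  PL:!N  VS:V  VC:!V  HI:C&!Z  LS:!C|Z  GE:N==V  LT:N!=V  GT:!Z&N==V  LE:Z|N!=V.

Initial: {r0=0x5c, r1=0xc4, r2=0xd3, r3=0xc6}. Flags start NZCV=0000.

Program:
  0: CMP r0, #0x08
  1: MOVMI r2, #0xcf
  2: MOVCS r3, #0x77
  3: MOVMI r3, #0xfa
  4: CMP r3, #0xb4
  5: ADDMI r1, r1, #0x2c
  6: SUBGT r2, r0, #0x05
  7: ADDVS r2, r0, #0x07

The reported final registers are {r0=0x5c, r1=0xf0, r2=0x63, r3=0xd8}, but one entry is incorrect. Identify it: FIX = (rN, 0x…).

FIX = (r3, 0x77)

0: ✓ CMP  NZCV=0010
1: · MOVMI
2: ✓ MOVCS  r3←0x77
3: · MOVMI
4: ✓ CMP  NZCV=1001
5: ✓ ADDMI  r1←0xf0
6: ✓ SUBGT  r2←0x57
7: ✓ ADDVS  r2←0x63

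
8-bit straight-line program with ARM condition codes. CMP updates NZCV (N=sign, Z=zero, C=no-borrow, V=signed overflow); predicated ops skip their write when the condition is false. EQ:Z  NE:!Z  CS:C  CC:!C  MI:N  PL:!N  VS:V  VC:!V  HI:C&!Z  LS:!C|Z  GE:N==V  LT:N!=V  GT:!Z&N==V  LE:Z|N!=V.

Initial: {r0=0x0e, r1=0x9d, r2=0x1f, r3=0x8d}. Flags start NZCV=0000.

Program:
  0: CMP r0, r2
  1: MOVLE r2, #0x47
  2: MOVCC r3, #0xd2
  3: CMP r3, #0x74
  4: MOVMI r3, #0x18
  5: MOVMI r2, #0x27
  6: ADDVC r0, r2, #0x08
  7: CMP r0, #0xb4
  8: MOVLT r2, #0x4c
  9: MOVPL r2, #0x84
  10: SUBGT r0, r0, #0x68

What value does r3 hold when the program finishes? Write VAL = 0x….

VAL = 0xd2

[0] flags=1000 → (cmp)
[1] flags=1000 LE?T → r2=0x47
[2] flags=1000 CC?T → r3=0xd2
[3] flags=0011 → (cmp)
[4] flags=0011 MI?F → skip
[5] flags=0011 MI?F → skip
[6] flags=0011 VC?F → skip
[7] flags=0000 → (cmp)
[8] flags=0000 LT?F → skip
[9] flags=0000 PL?T → r2=0x84
[10] flags=0000 GT?T → r0=0xa6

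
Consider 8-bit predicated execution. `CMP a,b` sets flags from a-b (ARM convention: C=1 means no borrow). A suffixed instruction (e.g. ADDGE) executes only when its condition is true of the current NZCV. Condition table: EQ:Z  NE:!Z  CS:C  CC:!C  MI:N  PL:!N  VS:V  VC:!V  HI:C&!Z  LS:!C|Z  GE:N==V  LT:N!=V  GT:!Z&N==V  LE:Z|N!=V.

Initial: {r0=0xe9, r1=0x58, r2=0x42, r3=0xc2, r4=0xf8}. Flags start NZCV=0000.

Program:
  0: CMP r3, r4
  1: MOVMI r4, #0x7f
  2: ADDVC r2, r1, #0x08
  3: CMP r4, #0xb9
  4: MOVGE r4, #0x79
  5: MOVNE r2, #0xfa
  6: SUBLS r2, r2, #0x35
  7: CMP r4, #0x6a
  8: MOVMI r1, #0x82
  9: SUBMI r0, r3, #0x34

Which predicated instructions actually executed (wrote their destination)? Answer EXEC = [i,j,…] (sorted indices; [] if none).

[0] flags=1000 → (cmp)
[1] flags=1000 MI?T → r4=0x7f
[2] flags=1000 VC?T → r2=0x60
[3] flags=1001 → (cmp)
[4] flags=1001 GE?T → r4=0x79
[5] flags=1001 NE?T → r2=0xfa
[6] flags=1001 LS?T → r2=0xc5
[7] flags=0010 → (cmp)
[8] flags=0010 MI?F → skip
[9] flags=0010 MI?F → skip

EXEC = [1,2,4,5,6]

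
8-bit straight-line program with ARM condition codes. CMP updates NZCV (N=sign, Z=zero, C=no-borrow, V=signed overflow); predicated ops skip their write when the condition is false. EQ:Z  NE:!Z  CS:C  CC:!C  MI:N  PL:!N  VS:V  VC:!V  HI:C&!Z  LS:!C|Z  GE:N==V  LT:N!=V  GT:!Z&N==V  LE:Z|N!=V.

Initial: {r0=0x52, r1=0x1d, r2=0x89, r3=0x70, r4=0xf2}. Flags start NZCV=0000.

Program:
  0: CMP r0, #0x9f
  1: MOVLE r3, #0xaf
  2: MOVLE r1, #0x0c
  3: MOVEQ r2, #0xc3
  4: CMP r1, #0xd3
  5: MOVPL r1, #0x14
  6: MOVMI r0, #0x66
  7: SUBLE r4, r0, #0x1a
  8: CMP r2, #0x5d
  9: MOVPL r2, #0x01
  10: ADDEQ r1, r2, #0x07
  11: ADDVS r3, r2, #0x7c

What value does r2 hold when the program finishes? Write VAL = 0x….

VAL = 0x01

0: ✓ CMP  NZCV=1001
1: · MOVLE
2: · MOVLE
3: · MOVEQ
4: ✓ CMP  NZCV=0000
5: ✓ MOVPL  r1←0x14
6: · MOVMI
7: · SUBLE
8: ✓ CMP  NZCV=0011
9: ✓ MOVPL  r2←0x01
10: · ADDEQ
11: ✓ ADDVS  r3←0x7d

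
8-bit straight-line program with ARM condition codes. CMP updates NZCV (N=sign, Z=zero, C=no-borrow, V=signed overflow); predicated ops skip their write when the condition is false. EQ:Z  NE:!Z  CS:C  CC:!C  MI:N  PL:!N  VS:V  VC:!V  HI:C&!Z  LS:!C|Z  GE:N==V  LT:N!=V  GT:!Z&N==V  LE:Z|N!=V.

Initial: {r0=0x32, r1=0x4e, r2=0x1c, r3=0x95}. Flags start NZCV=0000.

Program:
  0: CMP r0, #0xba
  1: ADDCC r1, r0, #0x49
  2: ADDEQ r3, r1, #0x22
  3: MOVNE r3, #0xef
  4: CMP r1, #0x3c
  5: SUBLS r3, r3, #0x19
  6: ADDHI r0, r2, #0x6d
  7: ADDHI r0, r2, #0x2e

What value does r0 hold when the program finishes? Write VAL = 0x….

VAL = 0x4a

[0] flags=0000 → (cmp)
[1] flags=0000 CC?T → r1=0x7b
[2] flags=0000 EQ?F → skip
[3] flags=0000 NE?T → r3=0xef
[4] flags=0010 → (cmp)
[5] flags=0010 LS?F → skip
[6] flags=0010 HI?T → r0=0x89
[7] flags=0010 HI?T → r0=0x4a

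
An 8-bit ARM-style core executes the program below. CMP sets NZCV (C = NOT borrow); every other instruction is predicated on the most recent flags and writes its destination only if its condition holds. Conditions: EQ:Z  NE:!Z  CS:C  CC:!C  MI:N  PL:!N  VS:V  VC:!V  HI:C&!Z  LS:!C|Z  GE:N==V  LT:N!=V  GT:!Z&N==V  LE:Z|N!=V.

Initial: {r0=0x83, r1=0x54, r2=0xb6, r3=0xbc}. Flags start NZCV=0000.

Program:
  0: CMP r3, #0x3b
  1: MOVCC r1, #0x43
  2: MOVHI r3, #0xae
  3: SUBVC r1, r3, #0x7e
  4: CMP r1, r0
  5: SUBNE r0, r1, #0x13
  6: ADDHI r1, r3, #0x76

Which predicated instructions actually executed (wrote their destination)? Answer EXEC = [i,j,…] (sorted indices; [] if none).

EXEC = [2,3,5]

0: ✓ CMP  NZCV=1010
1: · MOVCC
2: ✓ MOVHI  r3←0xae
3: ✓ SUBVC  r1←0x30
4: ✓ CMP  NZCV=1001
5: ✓ SUBNE  r0←0x1d
6: · ADDHI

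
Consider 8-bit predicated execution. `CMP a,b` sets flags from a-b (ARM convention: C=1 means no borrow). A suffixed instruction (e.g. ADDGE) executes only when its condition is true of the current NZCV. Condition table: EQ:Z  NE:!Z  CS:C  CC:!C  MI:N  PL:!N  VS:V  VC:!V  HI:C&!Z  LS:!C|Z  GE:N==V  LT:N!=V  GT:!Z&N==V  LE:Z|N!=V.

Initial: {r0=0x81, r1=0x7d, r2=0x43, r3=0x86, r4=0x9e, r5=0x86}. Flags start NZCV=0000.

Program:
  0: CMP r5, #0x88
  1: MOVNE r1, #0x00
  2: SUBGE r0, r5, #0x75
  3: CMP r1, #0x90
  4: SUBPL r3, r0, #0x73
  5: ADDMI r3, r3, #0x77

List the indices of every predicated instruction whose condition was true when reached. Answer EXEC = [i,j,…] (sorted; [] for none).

[0] flags=1000 → (cmp)
[1] flags=1000 NE?T → r1=0x00
[2] flags=1000 GE?F → skip
[3] flags=0000 → (cmp)
[4] flags=0000 PL?T → r3=0x0e
[5] flags=0000 MI?F → skip

EXEC = [1,4]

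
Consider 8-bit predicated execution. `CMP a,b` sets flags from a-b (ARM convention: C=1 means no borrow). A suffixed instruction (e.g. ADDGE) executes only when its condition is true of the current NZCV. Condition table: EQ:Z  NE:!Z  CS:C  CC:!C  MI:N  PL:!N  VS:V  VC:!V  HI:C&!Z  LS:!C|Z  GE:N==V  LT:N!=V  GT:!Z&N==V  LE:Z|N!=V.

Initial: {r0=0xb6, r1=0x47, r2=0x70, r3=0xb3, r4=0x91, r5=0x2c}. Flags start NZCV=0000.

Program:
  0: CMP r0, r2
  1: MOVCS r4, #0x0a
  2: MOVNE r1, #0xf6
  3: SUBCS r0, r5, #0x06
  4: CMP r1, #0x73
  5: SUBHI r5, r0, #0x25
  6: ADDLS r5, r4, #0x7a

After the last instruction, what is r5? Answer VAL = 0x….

VAL = 0x01

[0] flags=0011 → (cmp)
[1] flags=0011 CS?T → r4=0x0a
[2] flags=0011 NE?T → r1=0xf6
[3] flags=0011 CS?T → r0=0x26
[4] flags=1010 → (cmp)
[5] flags=1010 HI?T → r5=0x01
[6] flags=1010 LS?F → skip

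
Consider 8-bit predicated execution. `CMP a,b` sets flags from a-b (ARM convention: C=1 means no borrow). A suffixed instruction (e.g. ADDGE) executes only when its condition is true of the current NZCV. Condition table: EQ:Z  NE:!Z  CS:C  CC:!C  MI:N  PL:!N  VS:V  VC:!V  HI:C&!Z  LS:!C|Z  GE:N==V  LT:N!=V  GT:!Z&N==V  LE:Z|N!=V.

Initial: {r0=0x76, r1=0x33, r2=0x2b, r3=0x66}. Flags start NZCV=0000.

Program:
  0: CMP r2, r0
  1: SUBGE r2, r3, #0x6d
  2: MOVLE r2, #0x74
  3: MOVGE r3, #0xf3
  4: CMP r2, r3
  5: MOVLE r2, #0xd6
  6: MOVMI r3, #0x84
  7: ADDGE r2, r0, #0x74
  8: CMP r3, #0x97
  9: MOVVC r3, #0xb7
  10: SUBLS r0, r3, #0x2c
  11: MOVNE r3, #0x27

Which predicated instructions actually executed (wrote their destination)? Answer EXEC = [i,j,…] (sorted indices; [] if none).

EXEC = [2,7,10,11]

[0] flags=1000 → (cmp)
[1] flags=1000 GE?F → skip
[2] flags=1000 LE?T → r2=0x74
[3] flags=1000 GE?F → skip
[4] flags=0010 → (cmp)
[5] flags=0010 LE?F → skip
[6] flags=0010 MI?F → skip
[7] flags=0010 GE?T → r2=0xea
[8] flags=1001 → (cmp)
[9] flags=1001 VC?F → skip
[10] flags=1001 LS?T → r0=0x3a
[11] flags=1001 NE?T → r3=0x27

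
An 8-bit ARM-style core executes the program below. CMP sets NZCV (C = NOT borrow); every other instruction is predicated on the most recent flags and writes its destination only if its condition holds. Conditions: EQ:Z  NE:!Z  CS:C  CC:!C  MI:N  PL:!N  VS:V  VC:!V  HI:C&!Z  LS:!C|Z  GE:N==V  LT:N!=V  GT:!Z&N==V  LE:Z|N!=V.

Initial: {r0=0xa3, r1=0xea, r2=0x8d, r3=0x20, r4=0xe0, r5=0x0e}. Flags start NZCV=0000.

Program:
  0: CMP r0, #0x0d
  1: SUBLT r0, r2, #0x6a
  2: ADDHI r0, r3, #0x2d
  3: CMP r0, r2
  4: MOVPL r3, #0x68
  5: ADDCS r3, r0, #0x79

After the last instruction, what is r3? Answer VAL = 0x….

VAL = 0x20

0: ✓ CMP  NZCV=1010
1: ✓ SUBLT  r0←0x23
2: ✓ ADDHI  r0←0x4d
3: ✓ CMP  NZCV=1001
4: · MOVPL
5: · ADDCS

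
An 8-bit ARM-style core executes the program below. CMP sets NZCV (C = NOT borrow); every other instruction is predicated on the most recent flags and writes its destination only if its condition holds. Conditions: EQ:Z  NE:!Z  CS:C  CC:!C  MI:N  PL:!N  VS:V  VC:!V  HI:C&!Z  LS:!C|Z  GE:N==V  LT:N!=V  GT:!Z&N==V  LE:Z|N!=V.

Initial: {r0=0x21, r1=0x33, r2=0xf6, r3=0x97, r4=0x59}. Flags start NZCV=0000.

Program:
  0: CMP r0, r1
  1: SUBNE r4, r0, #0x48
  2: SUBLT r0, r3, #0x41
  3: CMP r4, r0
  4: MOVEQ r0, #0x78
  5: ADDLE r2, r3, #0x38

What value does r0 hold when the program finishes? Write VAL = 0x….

VAL = 0x56

[0] flags=1000 → (cmp)
[1] flags=1000 NE?T → r4=0xd9
[2] flags=1000 LT?T → r0=0x56
[3] flags=1010 → (cmp)
[4] flags=1010 EQ?F → skip
[5] flags=1010 LE?T → r2=0xcf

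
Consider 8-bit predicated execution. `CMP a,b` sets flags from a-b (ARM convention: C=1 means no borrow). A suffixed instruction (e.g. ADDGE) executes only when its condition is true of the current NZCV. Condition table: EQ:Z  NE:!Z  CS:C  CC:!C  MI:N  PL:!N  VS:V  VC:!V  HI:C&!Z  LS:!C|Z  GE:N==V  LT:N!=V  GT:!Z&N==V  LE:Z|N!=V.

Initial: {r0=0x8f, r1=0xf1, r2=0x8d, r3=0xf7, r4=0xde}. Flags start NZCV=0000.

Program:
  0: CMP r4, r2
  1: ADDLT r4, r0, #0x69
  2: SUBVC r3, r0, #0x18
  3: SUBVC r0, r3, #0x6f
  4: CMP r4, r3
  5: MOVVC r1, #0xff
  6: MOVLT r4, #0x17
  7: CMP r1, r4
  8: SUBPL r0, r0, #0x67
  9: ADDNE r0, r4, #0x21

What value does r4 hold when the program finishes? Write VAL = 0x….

0: ✓ CMP  NZCV=0010
1: · ADDLT
2: ✓ SUBVC  r3←0x77
3: ✓ SUBVC  r0←0x08
4: ✓ CMP  NZCV=0011
5: · MOVVC
6: ✓ MOVLT  r4←0x17
7: ✓ CMP  NZCV=1010
8: · SUBPL
9: ✓ ADDNE  r0←0x38

VAL = 0x17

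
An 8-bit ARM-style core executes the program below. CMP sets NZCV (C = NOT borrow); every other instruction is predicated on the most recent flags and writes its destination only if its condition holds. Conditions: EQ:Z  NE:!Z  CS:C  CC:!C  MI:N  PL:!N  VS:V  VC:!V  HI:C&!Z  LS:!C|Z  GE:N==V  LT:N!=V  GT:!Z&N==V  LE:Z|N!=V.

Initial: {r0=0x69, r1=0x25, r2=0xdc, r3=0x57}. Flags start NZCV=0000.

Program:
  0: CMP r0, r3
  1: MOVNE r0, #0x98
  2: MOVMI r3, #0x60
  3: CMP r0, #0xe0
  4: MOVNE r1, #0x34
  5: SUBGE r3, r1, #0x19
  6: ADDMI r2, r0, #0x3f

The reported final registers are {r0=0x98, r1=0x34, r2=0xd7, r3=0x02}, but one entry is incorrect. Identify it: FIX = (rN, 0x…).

[0] flags=0010 → (cmp)
[1] flags=0010 NE?T → r0=0x98
[2] flags=0010 MI?F → skip
[3] flags=1000 → (cmp)
[4] flags=1000 NE?T → r1=0x34
[5] flags=1000 GE?F → skip
[6] flags=1000 MI?T → r2=0xd7

FIX = (r3, 0x57)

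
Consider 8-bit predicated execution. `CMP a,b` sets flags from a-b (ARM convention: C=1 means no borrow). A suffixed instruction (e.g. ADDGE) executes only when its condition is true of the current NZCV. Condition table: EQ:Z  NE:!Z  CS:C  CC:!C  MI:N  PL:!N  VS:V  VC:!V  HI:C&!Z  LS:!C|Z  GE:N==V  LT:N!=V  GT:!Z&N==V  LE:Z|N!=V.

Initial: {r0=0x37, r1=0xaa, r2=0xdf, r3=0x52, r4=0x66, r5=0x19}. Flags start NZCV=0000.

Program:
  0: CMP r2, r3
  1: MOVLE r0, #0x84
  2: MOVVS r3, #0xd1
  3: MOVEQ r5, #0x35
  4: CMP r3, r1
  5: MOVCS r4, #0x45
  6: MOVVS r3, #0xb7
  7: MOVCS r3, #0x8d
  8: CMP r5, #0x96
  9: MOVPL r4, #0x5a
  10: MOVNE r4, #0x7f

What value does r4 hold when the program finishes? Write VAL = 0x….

[0] flags=1010 → (cmp)
[1] flags=1010 LE?T → r0=0x84
[2] flags=1010 VS?F → skip
[3] flags=1010 EQ?F → skip
[4] flags=1001 → (cmp)
[5] flags=1001 CS?F → skip
[6] flags=1001 VS?T → r3=0xb7
[7] flags=1001 CS?F → skip
[8] flags=1001 → (cmp)
[9] flags=1001 PL?F → skip
[10] flags=1001 NE?T → r4=0x7f

VAL = 0x7f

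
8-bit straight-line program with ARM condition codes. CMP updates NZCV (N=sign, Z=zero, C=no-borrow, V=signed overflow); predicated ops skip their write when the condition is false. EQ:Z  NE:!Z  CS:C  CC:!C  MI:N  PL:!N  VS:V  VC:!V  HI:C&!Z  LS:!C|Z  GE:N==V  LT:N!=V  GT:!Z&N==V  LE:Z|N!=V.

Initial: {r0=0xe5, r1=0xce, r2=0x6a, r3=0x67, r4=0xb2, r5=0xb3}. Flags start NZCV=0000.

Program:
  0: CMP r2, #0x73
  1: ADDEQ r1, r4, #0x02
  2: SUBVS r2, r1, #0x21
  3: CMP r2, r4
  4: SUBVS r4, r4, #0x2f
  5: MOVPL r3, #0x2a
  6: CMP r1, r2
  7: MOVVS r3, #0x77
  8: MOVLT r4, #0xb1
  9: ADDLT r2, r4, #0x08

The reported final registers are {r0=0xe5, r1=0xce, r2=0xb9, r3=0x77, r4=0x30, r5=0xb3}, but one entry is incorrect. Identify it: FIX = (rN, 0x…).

FIX = (r4, 0xb1)

[0] flags=1000 → (cmp)
[1] flags=1000 EQ?F → skip
[2] flags=1000 VS?F → skip
[3] flags=1001 → (cmp)
[4] flags=1001 VS?T → r4=0x83
[5] flags=1001 PL?F → skip
[6] flags=0011 → (cmp)
[7] flags=0011 VS?T → r3=0x77
[8] flags=0011 LT?T → r4=0xb1
[9] flags=0011 LT?T → r2=0xb9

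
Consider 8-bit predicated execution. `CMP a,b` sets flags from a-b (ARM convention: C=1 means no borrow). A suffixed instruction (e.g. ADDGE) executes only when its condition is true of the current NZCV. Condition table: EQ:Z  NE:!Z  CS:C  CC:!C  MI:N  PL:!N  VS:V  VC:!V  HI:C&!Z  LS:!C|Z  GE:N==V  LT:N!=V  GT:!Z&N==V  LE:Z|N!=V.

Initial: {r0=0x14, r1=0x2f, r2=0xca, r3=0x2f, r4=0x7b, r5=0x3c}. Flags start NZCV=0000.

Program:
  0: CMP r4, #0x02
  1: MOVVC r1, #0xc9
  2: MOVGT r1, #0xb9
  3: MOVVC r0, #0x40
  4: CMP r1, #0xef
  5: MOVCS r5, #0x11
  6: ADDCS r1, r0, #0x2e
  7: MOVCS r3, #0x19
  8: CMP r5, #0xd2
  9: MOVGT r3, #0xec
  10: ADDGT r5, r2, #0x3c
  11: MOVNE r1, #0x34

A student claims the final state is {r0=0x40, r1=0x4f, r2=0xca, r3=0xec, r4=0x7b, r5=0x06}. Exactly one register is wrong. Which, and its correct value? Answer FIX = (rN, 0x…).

[0] flags=0010 → (cmp)
[1] flags=0010 VC?T → r1=0xc9
[2] flags=0010 GT?T → r1=0xb9
[3] flags=0010 VC?T → r0=0x40
[4] flags=1000 → (cmp)
[5] flags=1000 CS?F → skip
[6] flags=1000 CS?F → skip
[7] flags=1000 CS?F → skip
[8] flags=0000 → (cmp)
[9] flags=0000 GT?T → r3=0xec
[10] flags=0000 GT?T → r5=0x06
[11] flags=0000 NE?T → r1=0x34

FIX = (r1, 0x34)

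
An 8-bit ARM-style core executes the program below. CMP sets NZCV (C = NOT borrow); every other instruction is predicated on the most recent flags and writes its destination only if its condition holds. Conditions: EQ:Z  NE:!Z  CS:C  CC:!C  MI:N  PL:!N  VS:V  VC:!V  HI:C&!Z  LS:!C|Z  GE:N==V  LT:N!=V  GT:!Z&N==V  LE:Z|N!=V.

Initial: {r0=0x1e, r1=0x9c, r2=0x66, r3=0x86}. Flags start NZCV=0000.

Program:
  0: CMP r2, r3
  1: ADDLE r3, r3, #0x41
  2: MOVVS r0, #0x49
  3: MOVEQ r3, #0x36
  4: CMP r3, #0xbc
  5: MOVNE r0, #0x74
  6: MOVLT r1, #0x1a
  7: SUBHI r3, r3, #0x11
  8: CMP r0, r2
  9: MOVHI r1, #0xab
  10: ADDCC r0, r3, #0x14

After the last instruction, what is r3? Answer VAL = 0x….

[0] flags=1001 → (cmp)
[1] flags=1001 LE?F → skip
[2] flags=1001 VS?T → r0=0x49
[3] flags=1001 EQ?F → skip
[4] flags=1000 → (cmp)
[5] flags=1000 NE?T → r0=0x74
[6] flags=1000 LT?T → r1=0x1a
[7] flags=1000 HI?F → skip
[8] flags=0010 → (cmp)
[9] flags=0010 HI?T → r1=0xab
[10] flags=0010 CC?F → skip

VAL = 0x86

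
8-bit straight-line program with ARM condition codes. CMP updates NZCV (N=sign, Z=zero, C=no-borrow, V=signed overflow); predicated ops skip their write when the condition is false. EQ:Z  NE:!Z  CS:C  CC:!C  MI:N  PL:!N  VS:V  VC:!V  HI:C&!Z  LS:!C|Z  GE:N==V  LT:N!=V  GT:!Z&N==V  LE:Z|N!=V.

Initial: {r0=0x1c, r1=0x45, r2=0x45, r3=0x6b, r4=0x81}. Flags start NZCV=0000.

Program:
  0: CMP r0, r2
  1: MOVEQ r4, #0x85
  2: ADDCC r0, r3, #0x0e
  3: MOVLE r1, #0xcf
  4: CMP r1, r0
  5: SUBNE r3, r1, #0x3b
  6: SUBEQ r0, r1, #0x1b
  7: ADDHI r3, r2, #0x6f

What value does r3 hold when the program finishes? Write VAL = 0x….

0: ✓ CMP  NZCV=1000
1: · MOVEQ
2: ✓ ADDCC  r0←0x79
3: ✓ MOVLE  r1←0xcf
4: ✓ CMP  NZCV=0011
5: ✓ SUBNE  r3←0x94
6: · SUBEQ
7: ✓ ADDHI  r3←0xb4

VAL = 0xb4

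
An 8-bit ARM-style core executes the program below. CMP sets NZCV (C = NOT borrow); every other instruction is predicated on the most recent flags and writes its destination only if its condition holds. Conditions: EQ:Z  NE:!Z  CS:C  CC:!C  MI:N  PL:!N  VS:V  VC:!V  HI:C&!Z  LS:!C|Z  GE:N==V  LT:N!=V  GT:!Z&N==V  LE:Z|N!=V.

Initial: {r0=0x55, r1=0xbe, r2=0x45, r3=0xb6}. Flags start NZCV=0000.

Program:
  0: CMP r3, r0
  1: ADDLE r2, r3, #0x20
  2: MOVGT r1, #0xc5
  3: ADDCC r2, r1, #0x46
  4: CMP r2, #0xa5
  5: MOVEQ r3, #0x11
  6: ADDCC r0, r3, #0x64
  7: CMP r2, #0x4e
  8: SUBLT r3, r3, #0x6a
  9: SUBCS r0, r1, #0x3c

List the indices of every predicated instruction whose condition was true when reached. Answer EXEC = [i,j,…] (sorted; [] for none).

EXEC = [1,8,9]

0: ✓ CMP  NZCV=0011
1: ✓ ADDLE  r2←0xd6
2: · MOVGT
3: · ADDCC
4: ✓ CMP  NZCV=0010
5: · MOVEQ
6: · ADDCC
7: ✓ CMP  NZCV=1010
8: ✓ SUBLT  r3←0x4c
9: ✓ SUBCS  r0←0x82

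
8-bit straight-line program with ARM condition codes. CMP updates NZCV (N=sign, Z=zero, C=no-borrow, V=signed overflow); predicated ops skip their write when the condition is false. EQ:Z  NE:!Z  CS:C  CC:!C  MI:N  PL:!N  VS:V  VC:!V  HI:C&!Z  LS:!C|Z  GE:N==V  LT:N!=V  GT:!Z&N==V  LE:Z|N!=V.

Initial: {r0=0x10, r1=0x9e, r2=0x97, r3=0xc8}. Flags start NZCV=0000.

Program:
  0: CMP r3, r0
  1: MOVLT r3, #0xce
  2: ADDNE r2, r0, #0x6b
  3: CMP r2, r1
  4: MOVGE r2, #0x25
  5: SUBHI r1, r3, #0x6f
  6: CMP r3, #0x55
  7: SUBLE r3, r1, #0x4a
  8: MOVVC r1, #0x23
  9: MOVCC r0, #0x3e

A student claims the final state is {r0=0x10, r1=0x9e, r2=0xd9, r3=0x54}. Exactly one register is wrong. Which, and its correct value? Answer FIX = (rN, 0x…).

[0] flags=1010 → (cmp)
[1] flags=1010 LT?T → r3=0xce
[2] flags=1010 NE?T → r2=0x7b
[3] flags=1001 → (cmp)
[4] flags=1001 GE?T → r2=0x25
[5] flags=1001 HI?F → skip
[6] flags=0011 → (cmp)
[7] flags=0011 LE?T → r3=0x54
[8] flags=0011 VC?F → skip
[9] flags=0011 CC?F → skip

FIX = (r2, 0x25)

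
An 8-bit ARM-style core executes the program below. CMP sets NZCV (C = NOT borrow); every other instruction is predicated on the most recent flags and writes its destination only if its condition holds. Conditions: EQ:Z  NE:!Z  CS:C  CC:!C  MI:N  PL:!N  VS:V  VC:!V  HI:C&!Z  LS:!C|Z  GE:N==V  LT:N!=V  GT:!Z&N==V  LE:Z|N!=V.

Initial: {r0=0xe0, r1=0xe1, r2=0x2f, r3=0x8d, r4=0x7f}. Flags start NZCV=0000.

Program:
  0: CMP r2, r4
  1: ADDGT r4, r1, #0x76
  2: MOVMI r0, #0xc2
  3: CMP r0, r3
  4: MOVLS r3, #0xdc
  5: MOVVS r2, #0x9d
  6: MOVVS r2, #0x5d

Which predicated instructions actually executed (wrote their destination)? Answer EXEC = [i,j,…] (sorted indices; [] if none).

EXEC = [2]

0: ✓ CMP  NZCV=1000
1: · ADDGT
2: ✓ MOVMI  r0←0xc2
3: ✓ CMP  NZCV=0010
4: · MOVLS
5: · MOVVS
6: · MOVVS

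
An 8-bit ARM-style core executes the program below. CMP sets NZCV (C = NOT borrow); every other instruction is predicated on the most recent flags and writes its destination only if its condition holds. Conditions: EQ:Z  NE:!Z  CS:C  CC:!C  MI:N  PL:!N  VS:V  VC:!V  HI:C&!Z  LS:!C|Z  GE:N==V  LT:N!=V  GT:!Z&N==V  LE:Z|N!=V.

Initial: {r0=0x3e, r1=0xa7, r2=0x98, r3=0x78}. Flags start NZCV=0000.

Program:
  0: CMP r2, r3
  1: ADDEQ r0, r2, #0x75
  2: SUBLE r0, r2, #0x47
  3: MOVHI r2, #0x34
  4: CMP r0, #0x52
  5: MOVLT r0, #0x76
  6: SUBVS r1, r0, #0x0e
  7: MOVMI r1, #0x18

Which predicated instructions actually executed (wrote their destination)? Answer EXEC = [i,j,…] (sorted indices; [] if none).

EXEC = [2,3,5,7]

0: ✓ CMP  NZCV=0011
1: · ADDEQ
2: ✓ SUBLE  r0←0x51
3: ✓ MOVHI  r2←0x34
4: ✓ CMP  NZCV=1000
5: ✓ MOVLT  r0←0x76
6: · SUBVS
7: ✓ MOVMI  r1←0x18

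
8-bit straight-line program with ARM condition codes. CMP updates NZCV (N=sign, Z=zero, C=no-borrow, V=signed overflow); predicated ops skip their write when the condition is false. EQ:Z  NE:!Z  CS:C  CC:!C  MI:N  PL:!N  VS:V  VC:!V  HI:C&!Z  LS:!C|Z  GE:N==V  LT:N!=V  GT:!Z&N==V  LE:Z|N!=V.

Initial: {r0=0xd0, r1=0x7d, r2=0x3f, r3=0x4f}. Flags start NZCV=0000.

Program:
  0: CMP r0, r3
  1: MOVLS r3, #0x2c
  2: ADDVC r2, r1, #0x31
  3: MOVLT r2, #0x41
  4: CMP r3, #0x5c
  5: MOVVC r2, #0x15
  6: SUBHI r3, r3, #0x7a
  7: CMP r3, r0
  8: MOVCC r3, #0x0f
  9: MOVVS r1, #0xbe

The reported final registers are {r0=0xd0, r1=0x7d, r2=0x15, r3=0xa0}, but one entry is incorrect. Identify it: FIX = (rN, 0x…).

FIX = (r3, 0x0f)

0: ✓ CMP  NZCV=1010
1: · MOVLS
2: ✓ ADDVC  r2←0xae
3: ✓ MOVLT  r2←0x41
4: ✓ CMP  NZCV=1000
5: ✓ MOVVC  r2←0x15
6: · SUBHI
7: ✓ CMP  NZCV=0000
8: ✓ MOVCC  r3←0x0f
9: · MOVVS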